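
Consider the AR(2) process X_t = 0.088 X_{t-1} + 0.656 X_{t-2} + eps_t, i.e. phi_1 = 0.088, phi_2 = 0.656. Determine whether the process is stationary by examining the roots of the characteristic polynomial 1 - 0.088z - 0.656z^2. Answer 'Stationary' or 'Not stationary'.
\text{Stationary}

The AR(p) characteristic polynomial is P(z) = 1 - 0.088z - 0.656z^2.
Stationarity requires all roots to lie outside the unit circle, i.e. |z| > 1 for every root.
Set 1 + (-0.088) z + (-0.656) z^2 = 0, i.e. a z^2 + b z + c = 0 with a = -0.656, b = -0.088, c = 1.
Discriminant D = b^2 - 4ac = (-0.088)^2 - 4*(-0.656)*1 = 0.007744 - (-2.624) = 2.631744.
D >= 0, so the roots are real: z = (-b +/- sqrt(D)) / (2a) = (0.088 +/- 1.622265) / (-1.312).
  z_1 = (0.088 + 1.622265) / (-1.312) = -1.3036,   |z_1| = 1.3036.
  z_2 = (0.088 - 1.622265) / (-1.312) = 1.1694,   |z_2| = 1.1694.
Moduli of all roots: 1.3036, 1.1694.
All moduli strictly greater than 1? Yes.
Verdict: Stationary.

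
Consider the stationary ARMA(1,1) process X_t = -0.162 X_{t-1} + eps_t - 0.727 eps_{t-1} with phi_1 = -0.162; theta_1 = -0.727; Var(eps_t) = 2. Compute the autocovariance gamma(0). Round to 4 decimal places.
\gamma(0) = 3.6232

Multiply the model equation by X_{t-k} and take expectations. With theta_0 = psi_0 = 1 and psi_j the MA(infinity) weights, this gives
  gamma(k) - sum_i phi_i gamma(k-i) = c_k,
  c_k = sigma^2 * sum_{j=k..q} theta_j psi_{j-k}   (c_k = 0 for k > q),
using gamma(-m) = gamma(m).
psi-weights needed (psi_j = theta_j + sum_i phi_i psi_{j-i}):
  psi_1 = theta_1 + phi_1 = -0.727 + (-0.162) = -0.889
Right-hand sides:
  c_0 = sigma^2 (1 + theta_1 psi_1) = 2 * (1 + (-0.727)(-0.889)) = 2 * 1.646303 = 3.292606
  c_1 = sigma^2 theta_1 = 2 * (-0.727) = -1.454
  c_2 = 0
Equations for k = 0 and k = 1 (AR order 1):
  gamma(0) = phi_1 gamma(1) + c_0
  gamma(1) = phi_1 gamma(0) + c_1
Substituting the second into the first: gamma(0) (1 - phi_1^2) = c_0 + phi_1 c_1, so
  gamma(0) = (c_0 + phi_1 c_1) / (1 - phi_1^2) = (3.292606 + (-0.162)(-1.454)) / (1 - (-0.162)^2) = 3.528154 / 0.973756 = 3.623242.
Therefore gamma(0) = 3.6232 (to 4 decimal places).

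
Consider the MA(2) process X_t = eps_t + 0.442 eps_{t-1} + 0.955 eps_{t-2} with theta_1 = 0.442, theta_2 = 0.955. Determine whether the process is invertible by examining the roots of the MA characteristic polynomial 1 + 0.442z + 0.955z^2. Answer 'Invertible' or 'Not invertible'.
\text{Invertible}

The MA(q) characteristic polynomial is P(z) = 1 + 0.442z + 0.955z^2.
Invertibility requires all roots to lie outside the unit circle, i.e. |z| > 1 for every root.
Set 1 + (0.442) z + (0.955) z^2 = 0, i.e. a z^2 + b z + c = 0 with a = 0.955, b = 0.442, c = 1.
Discriminant D = b^2 - 4ac = (0.442)^2 - 4*(0.955)*1 = 0.195364 - (3.82) = -3.624636.
D < 0, so the roots are the complex-conjugate pair z = (-b +/- i sqrt(-D)) / (2a) = -0.2314 +/- 0.9968i.
For a conjugate pair |z|^2 = z * conj(z) = (product of roots) = c/a = 1/(0.955) = 1.04712, so |z| = sqrt(1.04712) = 1.0233 for both roots.
Moduli of all roots: 1.0233, 1.0233.
All moduli strictly greater than 1? Yes.
Verdict: Invertible.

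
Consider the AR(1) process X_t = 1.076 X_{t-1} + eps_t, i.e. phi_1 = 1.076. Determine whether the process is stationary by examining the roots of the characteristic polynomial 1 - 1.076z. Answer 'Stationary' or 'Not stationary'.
\text{Not stationary}

The AR(p) characteristic polynomial is P(z) = 1 - 1.076z.
Stationarity requires all roots to lie outside the unit circle, i.e. |z| > 1 for every root.
This is linear in z: 1 + (-1.076) z = 0  =>  z = -1/(-1.076) = 0.929368,  |z| = 0.929368.
Moduli of all roots: 0.9294.
All moduli strictly greater than 1? No.
Verdict: Not stationary.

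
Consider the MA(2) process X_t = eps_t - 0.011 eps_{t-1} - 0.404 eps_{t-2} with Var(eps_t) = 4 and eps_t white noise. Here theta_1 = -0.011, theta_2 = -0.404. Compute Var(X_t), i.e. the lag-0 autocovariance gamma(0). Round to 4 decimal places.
\gamma(0) = 4.6533

For an MA(q) process X_t = eps_t + sum_i theta_i eps_{t-i} with
Var(eps_t) = sigma^2, the variance is
  gamma(0) = sigma^2 * (1 + sum_i theta_i^2).
  sum_i theta_i^2 = (-0.011)^2 + (-0.404)^2 = 0.000121 + 0.163216 = 0.163337.
  gamma(0) = 4 * (1 + 0.163337) = 4 * 1.163337 = 4.653348, which rounds to 4.6533.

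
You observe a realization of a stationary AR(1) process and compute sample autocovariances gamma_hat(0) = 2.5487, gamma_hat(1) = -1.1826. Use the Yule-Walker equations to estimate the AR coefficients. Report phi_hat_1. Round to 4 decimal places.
\hat\phi_{1} = -0.4640

The Yule-Walker equations for an AR(p) process read, in matrix form,
  Gamma_p phi = r_p,   with   (Gamma_p)_{ij} = gamma(|i - j|),
                       (r_p)_i = gamma(i),   i,j = 1..p.
Substitute the sample gammas (Toeplitz matrix and right-hand side of size 1):
  Gamma_p = [[2.5487]]
  r_p     = [-1.1826]
With p = 1 this is the single equation gamma(0) phi_1 = gamma(1):
  phi_hat_1 = gamma(1) / gamma(0) = -1.1826 / 2.5487 = -0.4640.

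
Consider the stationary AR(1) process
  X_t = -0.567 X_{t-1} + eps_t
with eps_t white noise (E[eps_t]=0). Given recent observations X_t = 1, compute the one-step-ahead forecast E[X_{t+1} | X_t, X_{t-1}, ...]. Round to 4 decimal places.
E[X_{t+1} \mid \mathcal F_t] = -0.5670

For an AR(p) model X_t = c + sum_i phi_i X_{t-i} + eps_t, the
one-step-ahead conditional mean is
  E[X_{t+1} | X_t, ...] = c + sum_i phi_i X_{t+1-i}.
Substitute known values:
  E[X_{t+1} | ...] = (-0.567) * (1)
                   = -0.5670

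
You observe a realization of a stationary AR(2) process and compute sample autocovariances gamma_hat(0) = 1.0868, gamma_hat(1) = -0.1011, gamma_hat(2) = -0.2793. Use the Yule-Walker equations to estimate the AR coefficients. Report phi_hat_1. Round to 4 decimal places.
\hat\phi_{1} = -0.1180

The Yule-Walker equations for an AR(p) process read, in matrix form,
  Gamma_p phi = r_p,   with   (Gamma_p)_{ij} = gamma(|i - j|),
                       (r_p)_i = gamma(i),   i,j = 1..p.
Substitute the sample gammas (Toeplitz matrix and right-hand side of size 2):
  Gamma_p = [[1.0868, -0.1011], [-0.1011, 1.0868]]
  r_p     = [-0.1011, -0.2793]
Written out:
  1.0868 phi_1 - 0.1011 phi_2 = -0.1011
  -0.1011 phi_1 + 1.0868 phi_2 = -0.2793
Solve by Cramer's rule:
  det = gamma(0)^2 - gamma(1)^2 = (1.0868)^2 - (-0.1011)^2 = 1.18113424 - 0.01022121 = 1.17091303
  phi_hat_1 = [gamma(1) gamma(0) - gamma(1) gamma(2)] / det = [(-0.1011)(1.0868) - (-0.1011)(-0.2793)] / 1.17091303 = -0.13811271 / 1.17091303 = -0.118
  phi_hat_2 = [gamma(0) gamma(2) - gamma(1)^2] / det = [(1.0868)(-0.2793) - (-0.1011)^2] / 1.17091303 = -0.31376445 / 1.17091303 = -0.268
So phi_hat = [-0.1180, -0.2680].
Therefore phi_hat_1 = -0.1180.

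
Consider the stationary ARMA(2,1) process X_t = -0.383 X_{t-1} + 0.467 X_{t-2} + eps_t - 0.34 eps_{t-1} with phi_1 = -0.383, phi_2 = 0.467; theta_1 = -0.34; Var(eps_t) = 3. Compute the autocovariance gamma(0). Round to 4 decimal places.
\gamma(0) = 12.7262

Multiply the model equation by X_{t-k} and take expectations. With theta_0 = psi_0 = 1 and psi_j the MA(infinity) weights, this gives
  gamma(k) - sum_i phi_i gamma(k-i) = c_k,
  c_k = sigma^2 * sum_{j=k..q} theta_j psi_{j-k}   (c_k = 0 for k > q),
using gamma(-m) = gamma(m).
psi-weights needed (psi_j = theta_j + sum_i phi_i psi_{j-i}):
  psi_1 = theta_1 + phi_1 = -0.34 + (-0.383) = -0.723
Right-hand sides:
  c_0 = sigma^2 (1 + theta_1 psi_1) = 3 * (1 + (-0.34)(-0.723)) = 3 * 1.24582 = 3.73746
  c_1 = sigma^2 theta_1 = 3 * (-0.34) = -1.02
  c_2 = 0
Equations for k = 0, 1, 2 (AR order 2, c_2 = 0):
  (E0) gamma(0) = phi_1 gamma(1) + phi_2 gamma(2) + c_0
  (E1) gamma(1) = phi_1 gamma(0) + phi_2 gamma(1) + c_1
  (E2) gamma(2) = phi_1 gamma(1) + phi_2 gamma(0)
From (E1): gamma(1) = A gamma(0) + B with
  A = phi_1 / (1 - phi_2) = -0.383 / 0.533 = -0.718574,   B = c_1 / (1 - phi_2) = -1.02 / 0.533 = -1.913696.
Insert (E2) into (E0): gamma(0) (1 - phi_2^2) = phi_1 (1 + phi_2) gamma(1) + c_0.
  phi_1 (1 + phi_2) = (-0.383)(1.467) = -0.561861,   1 - phi_2^2 = 0.781911.
Replace gamma(1) by A gamma(0) + B and collect gamma(0):
  gamma(0) [0.781911 - (-0.561861)(-0.718574)] = (-0.561861)(-1.913696) + 3.73746
  gamma(0) * 0.378172 = 4.812691
  gamma(0) = 4.812691 / 0.378172 = 12.726189.
Therefore gamma(0) = 12.7262 (to 4 decimal places).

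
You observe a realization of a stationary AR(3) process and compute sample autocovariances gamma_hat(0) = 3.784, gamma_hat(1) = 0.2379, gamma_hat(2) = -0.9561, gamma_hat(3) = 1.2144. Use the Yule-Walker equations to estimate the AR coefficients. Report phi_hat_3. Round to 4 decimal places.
\hat\phi_{3} = 0.3840

The Yule-Walker equations for an AR(p) process read, in matrix form,
  Gamma_p phi = r_p,   with   (Gamma_p)_{ij} = gamma(|i - j|),
                       (r_p)_i = gamma(i),   i,j = 1..p.
Substitute the sample gammas (Toeplitz matrix and right-hand side of size 3):
  Gamma_p = [[3.784, 0.2379, -0.9561], [0.2379, 3.784, 0.2379], [-0.9561, 0.2379, 3.784]]
  r_p     = [0.2379, -0.9561, 1.2144]
Written out (R1..R3):
  (R1) 3.784 phi_1 + 0.2379 phi_2 - 0.9561 phi_3 = 0.2379
  (R2) 0.2379 phi_1 + 3.784 phi_2 + 0.2379 phi_3 = -0.9561
  (R3) -0.9561 phi_1 + 0.2379 phi_2 + 3.784 phi_3 = 1.2144
Gaussian elimination:
  R2 <- R2 - (0.2379/3.784) R1 = R2 - (0.06287) R1:  3.769043 phi_2 + 0.29801 phi_3 = -0.971057
  R3 <- R3 - (-0.9561/3.784) R1 = R3 - (-0.252669) R1:  0.29801 phi_2 + 3.542423 phi_3 = 1.27451
  R3 <- R3 - (0.29801/3.769043) R2 = R3 - (0.079068) R2:  3.51886 phi_3 = 1.351289
Back-substitution:
  phi_hat_3 = 1.351289 / 3.51886 = 0.384013
  phi_hat_2 = (-0.971057 - (0.29801)(0.384013)) / 3.769043 = -0.288003
  phi_hat_1 = (0.2379 - (0.2379)(-0.288003) - (-0.9561)(0.384013)) / 3.784 = 0.178005
So phi_hat = [0.1780, -0.2880, 0.3840].
Therefore phi_hat_3 = 0.3840.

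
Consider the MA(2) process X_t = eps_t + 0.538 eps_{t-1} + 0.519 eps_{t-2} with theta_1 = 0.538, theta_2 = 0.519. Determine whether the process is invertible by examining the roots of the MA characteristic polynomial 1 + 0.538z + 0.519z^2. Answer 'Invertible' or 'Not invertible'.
\text{Invertible}

The MA(q) characteristic polynomial is P(z) = 1 + 0.538z + 0.519z^2.
Invertibility requires all roots to lie outside the unit circle, i.e. |z| > 1 for every root.
Set 1 + (0.538) z + (0.519) z^2 = 0, i.e. a z^2 + b z + c = 0 with a = 0.519, b = 0.538, c = 1.
Discriminant D = b^2 - 4ac = (0.538)^2 - 4*(0.519)*1 = 0.289444 - (2.076) = -1.786556.
D < 0, so the roots are the complex-conjugate pair z = (-b +/- i sqrt(-D)) / (2a) = -0.5183 +/- 1.2877i.
For a conjugate pair |z|^2 = z * conj(z) = (product of roots) = c/a = 1/(0.519) = 1.926782, so |z| = sqrt(1.926782) = 1.3881 for both roots.
Moduli of all roots: 1.3881, 1.3881.
All moduli strictly greater than 1? Yes.
Verdict: Invertible.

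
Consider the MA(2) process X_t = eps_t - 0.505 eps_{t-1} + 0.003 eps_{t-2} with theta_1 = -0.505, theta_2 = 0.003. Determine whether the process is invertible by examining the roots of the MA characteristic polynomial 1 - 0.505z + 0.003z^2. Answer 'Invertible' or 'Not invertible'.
\text{Invertible}

The MA(q) characteristic polynomial is P(z) = 1 - 0.505z + 0.003z^2.
Invertibility requires all roots to lie outside the unit circle, i.e. |z| > 1 for every root.
Set 1 + (-0.505) z + (0.003) z^2 = 0, i.e. a z^2 + b z + c = 0 with a = 0.003, b = -0.505, c = 1.
Discriminant D = b^2 - 4ac = (-0.505)^2 - 4*(0.003)*1 = 0.255025 - (0.012) = 0.243025.
D >= 0, so the roots are real: z = (-b +/- sqrt(D)) / (2a) = (0.505 +/- 0.492976) / (0.006).
  z_1 = (0.505 + 0.492976) / (0.006) = 166.3293,   |z_1| = 166.3293.
  z_2 = (0.505 - 0.492976) / (0.006) = 2.0041,   |z_2| = 2.0041.
Moduli of all roots: 166.3293, 2.0041.
All moduli strictly greater than 1? Yes.
Verdict: Invertible.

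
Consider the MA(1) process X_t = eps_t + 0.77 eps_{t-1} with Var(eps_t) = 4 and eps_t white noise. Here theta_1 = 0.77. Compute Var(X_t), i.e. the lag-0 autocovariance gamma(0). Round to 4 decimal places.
\gamma(0) = 6.3716

For an MA(q) process X_t = eps_t + sum_i theta_i eps_{t-i} with
Var(eps_t) = sigma^2, the variance is
  gamma(0) = sigma^2 * (1 + sum_i theta_i^2).
  sum_i theta_i^2 = (0.77)^2 = 0.5929.
  gamma(0) = 4 * (1 + 0.5929) = 4 * 1.5929 = 6.3716.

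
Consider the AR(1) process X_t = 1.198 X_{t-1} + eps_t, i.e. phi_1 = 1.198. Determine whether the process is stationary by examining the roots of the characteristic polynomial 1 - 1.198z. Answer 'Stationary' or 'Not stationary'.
\text{Not stationary}

The AR(p) characteristic polynomial is P(z) = 1 - 1.198z.
Stationarity requires all roots to lie outside the unit circle, i.e. |z| > 1 for every root.
This is linear in z: 1 + (-1.198) z = 0  =>  z = -1/(-1.198) = 0.834725,  |z| = 0.834725.
Moduli of all roots: 0.8347.
All moduli strictly greater than 1? No.
Verdict: Not stationary.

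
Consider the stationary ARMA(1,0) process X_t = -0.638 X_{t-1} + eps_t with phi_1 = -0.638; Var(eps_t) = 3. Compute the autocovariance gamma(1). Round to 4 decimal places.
\gamma(1) = -3.2279

Multiply the model equation by X_{t-k} and take expectations. With theta_0 = psi_0 = 1 and psi_j the MA(infinity) weights, this gives
  gamma(k) - sum_i phi_i gamma(k-i) = c_k,
  c_k = sigma^2 * sum_{j=k..q} theta_j psi_{j-k}   (c_k = 0 for k > q),
using gamma(-m) = gamma(m).
Pure AR (q = 0): c_0 = sigma^2 = 3, c_k = 0 for k >= 1.
Equations for k = 0 and k = 1 (AR order 1):
  gamma(0) = phi_1 gamma(1) + c_0
  gamma(1) = phi_1 gamma(0) + c_1
Substituting the second into the first: gamma(0) (1 - phi_1^2) = c_0 + phi_1 c_1, so
  gamma(0) = c_0 / (1 - phi_1^2) = 3 / (1 - (-0.638)^2) = 3 / 0.592956 = 5.059397.
  gamma(1) = phi_1 gamma(0) = (-0.638)(5.059397) = -3.227895.
Therefore gamma(1) = -3.2279 (to 4 decimal places).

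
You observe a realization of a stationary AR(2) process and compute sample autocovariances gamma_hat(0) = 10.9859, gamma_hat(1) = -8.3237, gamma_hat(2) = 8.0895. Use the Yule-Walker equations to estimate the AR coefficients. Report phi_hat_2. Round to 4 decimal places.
\hat\phi_{2} = 0.3810

The Yule-Walker equations for an AR(p) process read, in matrix form,
  Gamma_p phi = r_p,   with   (Gamma_p)_{ij} = gamma(|i - j|),
                       (r_p)_i = gamma(i),   i,j = 1..p.
Substitute the sample gammas (Toeplitz matrix and right-hand side of size 2):
  Gamma_p = [[10.9859, -8.3237], [-8.3237, 10.9859]]
  r_p     = [-8.3237, 8.0895]
Written out:
  10.9859 phi_1 - 8.3237 phi_2 = -8.3237
  -8.3237 phi_1 + 10.9859 phi_2 = 8.0895
Solve by Cramer's rule:
  det = gamma(0)^2 - gamma(1)^2 = (10.9859)^2 - (-8.3237)^2 = 120.68999881 - 69.28398169 = 51.40601712
  phi_hat_1 = [gamma(1) gamma(0) - gamma(1) gamma(2)] / det = [(-8.3237)(10.9859) - (-8.3237)(8.0895)] / 51.40601712 = -24.10876468 / 51.40601712 = -0.469
  phi_hat_2 = [gamma(0) gamma(2) - gamma(1)^2] / det = [(10.9859)(8.0895) - (-8.3237)^2] / 51.40601712 = 19.58645636 / 51.40601712 = 0.381
So phi_hat = [-0.4690, 0.3810].
Therefore phi_hat_2 = 0.3810.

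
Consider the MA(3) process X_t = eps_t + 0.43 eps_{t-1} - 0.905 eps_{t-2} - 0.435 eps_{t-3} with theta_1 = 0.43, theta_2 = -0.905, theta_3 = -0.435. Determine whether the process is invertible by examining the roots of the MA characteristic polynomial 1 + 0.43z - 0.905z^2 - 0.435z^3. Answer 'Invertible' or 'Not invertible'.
\text{Invertible}

The MA(q) characteristic polynomial is P(z) = 1 + 0.43z - 0.905z^2 - 0.435z^3.
Invertibility requires all roots to lie outside the unit circle, i.e. |z| > 1 for every root.
Degree 3: look for a simple real root z0 first, then factor out (1 - z/z0) and solve the remaining quadratic.
Testing z0 = -2: P(-2) = 1 + (0.43)(-2) + (-0.905)(-2)^2 + (-0.435)(-2)^3
  = 1 + (-0.86) + (-3.62) + (3.48) = 0.  So z_0 = -2 is a root, |z_0| = 2.
Divide out the factor (1 + 0.5 z) = (1 - z/z0) (since 1/z0 = -0.5):
  P(z) = (1 + 0.5 z)(1 + (-0.07) z + (-0.87) z^2)
  [check: z-coef -0.07 - (-0.5) = 0.43; z^2-coef -0.87 - (-0.5)(-0.07) = -0.905; z^3-coef -(-0.5)(-0.87) = -0.435.]
Remaining roots from the quadratic factor 1 + (-0.07) z + (-0.87) z^2:
  Set 1 + (-0.07) z + (-0.87) z^2 = 0, i.e. a z^2 + b z + c = 0 with a = -0.87, b = -0.07, c = 1.
  Discriminant D = b^2 - 4ac = (-0.07)^2 - 4*(-0.87)*1 = 0.0049 - (-3.48) = 3.4849.
  D >= 0, so the roots are real: z = (-b +/- sqrt(D)) / (2a) = (0.07 +/- 1.866789) / (-1.74).
    z_1 = (0.07 + 1.866789) / (-1.74) = -1.1131,   |z_1| = 1.1131.
    z_2 = (0.07 - 1.866789) / (-1.74) = 1.0326,   |z_2| = 1.0326.
Moduli of all roots: 2.0000, 1.1131, 1.0326.
All moduli strictly greater than 1? Yes.
Verdict: Invertible.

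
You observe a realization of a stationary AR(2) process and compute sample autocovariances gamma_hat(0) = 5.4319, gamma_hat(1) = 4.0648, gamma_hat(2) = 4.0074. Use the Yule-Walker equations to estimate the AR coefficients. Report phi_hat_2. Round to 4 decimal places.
\hat\phi_{2} = 0.4040

The Yule-Walker equations for an AR(p) process read, in matrix form,
  Gamma_p phi = r_p,   with   (Gamma_p)_{ij} = gamma(|i - j|),
                       (r_p)_i = gamma(i),   i,j = 1..p.
Substitute the sample gammas (Toeplitz matrix and right-hand side of size 2):
  Gamma_p = [[5.4319, 4.0648], [4.0648, 5.4319]]
  r_p     = [4.0648, 4.0074]
Written out:
  5.4319 phi_1 + 4.0648 phi_2 = 4.0648
  4.0648 phi_1 + 5.4319 phi_2 = 4.0074
Solve by Cramer's rule:
  det = gamma(0)^2 - gamma(1)^2 = (5.4319)^2 - (4.0648)^2 = 29.50553761 - 16.52259904 = 12.98293857
  phi_hat_1 = [gamma(1) gamma(0) - gamma(1) gamma(2)] / det = [(4.0648)(5.4319) - (4.0648)(4.0074)] / 12.98293857 = 5.7903076 / 12.98293857 = 0.446
  phi_hat_2 = [gamma(0) gamma(2) - gamma(1)^2] / det = [(5.4319)(4.0074) - (4.0648)^2] / 12.98293857 = 5.24519702 / 12.98293857 = 0.404
So phi_hat = [0.4460, 0.4040].
Therefore phi_hat_2 = 0.4040.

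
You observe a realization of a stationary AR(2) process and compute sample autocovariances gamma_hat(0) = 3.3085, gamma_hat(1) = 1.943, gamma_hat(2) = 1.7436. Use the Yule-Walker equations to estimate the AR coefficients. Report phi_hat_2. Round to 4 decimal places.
\hat\phi_{2} = 0.2780

The Yule-Walker equations for an AR(p) process read, in matrix form,
  Gamma_p phi = r_p,   with   (Gamma_p)_{ij} = gamma(|i - j|),
                       (r_p)_i = gamma(i),   i,j = 1..p.
Substitute the sample gammas (Toeplitz matrix and right-hand side of size 2):
  Gamma_p = [[3.3085, 1.943], [1.943, 3.3085]]
  r_p     = [1.943, 1.7436]
Written out:
  3.3085 phi_1 + 1.943 phi_2 = 1.943
  1.943 phi_1 + 3.3085 phi_2 = 1.7436
Solve by Cramer's rule:
  det = gamma(0)^2 - gamma(1)^2 = (3.3085)^2 - (1.943)^2 = 10.94617225 - 3.775249 = 7.17092325
  phi_hat_1 = [gamma(1) gamma(0) - gamma(1) gamma(2)] / det = [(1.943)(3.3085) - (1.943)(1.7436)] / 7.17092325 = 3.0406007 / 7.17092325 = 0.424
  phi_hat_2 = [gamma(0) gamma(2) - gamma(1)^2] / det = [(3.3085)(1.7436) - (1.943)^2] / 7.17092325 = 1.9934516 / 7.17092325 = 0.278
So phi_hat = [0.4240, 0.2780].
Therefore phi_hat_2 = 0.2780.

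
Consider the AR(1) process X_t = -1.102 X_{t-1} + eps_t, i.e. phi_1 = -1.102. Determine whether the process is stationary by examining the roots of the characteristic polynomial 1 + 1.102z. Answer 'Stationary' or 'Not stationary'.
\text{Not stationary}

The AR(p) characteristic polynomial is P(z) = 1 + 1.102z.
Stationarity requires all roots to lie outside the unit circle, i.e. |z| > 1 for every root.
This is linear in z: 1 + (1.102) z = 0  =>  z = -1/(1.102) = -0.907441,  |z| = 0.907441.
Moduli of all roots: 0.9074.
All moduli strictly greater than 1? No.
Verdict: Not stationary.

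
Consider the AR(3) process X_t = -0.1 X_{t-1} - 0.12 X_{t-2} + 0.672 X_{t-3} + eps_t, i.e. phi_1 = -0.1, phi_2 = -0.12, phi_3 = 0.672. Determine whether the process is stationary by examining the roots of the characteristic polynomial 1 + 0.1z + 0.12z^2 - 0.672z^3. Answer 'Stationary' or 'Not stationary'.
\text{Stationary}

The AR(p) characteristic polynomial is P(z) = 1 + 0.1z + 0.12z^2 - 0.672z^3.
Stationarity requires all roots to lie outside the unit circle, i.e. |z| > 1 for every root.
Degree 3: look for a simple real root z0 first, then factor out (1 - z/z0) and solve the remaining quadratic.
Testing z0 = 1.25: P(1.25) = 1 + (0.1)(1.25) + (0.12)(1.25)^2 + (-0.672)(1.25)^3
  = 1 + (0.125) + (0.1875) + (-1.3125) = 0.  So z_0 = 1.25 is a root, |z_0| = 1.25.
Divide out the factor (1 - 0.8 z) = (1 - z/z0) (since 1/z0 = 0.8):
  P(z) = (1 - 0.8 z)(1 + (0.9) z + (0.84) z^2)
  [check: z-coef 0.9 - (0.8) = 0.1; z^2-coef 0.84 - (0.8)(0.9) = 0.12; z^3-coef -(0.8)(0.84) = -0.672.]
Remaining roots from the quadratic factor 1 + (0.9) z + (0.84) z^2:
  Set 1 + (0.9) z + (0.84) z^2 = 0, i.e. a z^2 + b z + c = 0 with a = 0.84, b = 0.9, c = 1.
  Discriminant D = b^2 - 4ac = (0.9)^2 - 4*(0.84)*1 = 0.81 - (3.36) = -2.55.
  D < 0, so the roots are the complex-conjugate pair z = (-b +/- i sqrt(-D)) / (2a) = -0.5357 +/- 0.9505i.
  For a conjugate pair |z|^2 = z * conj(z) = (product of roots) = c/a = 1/(0.84) = 1.190476, so |z| = sqrt(1.190476) = 1.0911 for both roots.
Moduli of all roots: 1.2500, 1.0911, 1.0911.
All moduli strictly greater than 1? Yes.
Verdict: Stationary.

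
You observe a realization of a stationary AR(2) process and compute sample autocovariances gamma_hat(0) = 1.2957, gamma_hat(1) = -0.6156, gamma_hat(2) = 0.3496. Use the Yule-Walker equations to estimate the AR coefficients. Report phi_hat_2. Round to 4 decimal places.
\hat\phi_{2} = 0.0569

The Yule-Walker equations for an AR(p) process read, in matrix form,
  Gamma_p phi = r_p,   with   (Gamma_p)_{ij} = gamma(|i - j|),
                       (r_p)_i = gamma(i),   i,j = 1..p.
Substitute the sample gammas (Toeplitz matrix and right-hand side of size 2):
  Gamma_p = [[1.2957, -0.6156], [-0.6156, 1.2957]]
  r_p     = [-0.6156, 0.3496]
Written out:
  1.2957 phi_1 - 0.6156 phi_2 = -0.6156
  -0.6156 phi_1 + 1.2957 phi_2 = 0.3496
Solve by Cramer's rule:
  det = gamma(0)^2 - gamma(1)^2 = (1.2957)^2 - (-0.6156)^2 = 1.67883849 - 0.37896336 = 1.29987513
  phi_hat_1 = [gamma(1) gamma(0) - gamma(1) gamma(2)] / det = [(-0.6156)(1.2957) - (-0.6156)(0.3496)] / 1.29987513 = -0.58241916 / 1.29987513 = -0.4481
  phi_hat_2 = [gamma(0) gamma(2) - gamma(1)^2] / det = [(1.2957)(0.3496) - (-0.6156)^2] / 1.29987513 = 0.07401336 / 1.29987513 = 0.0569
So phi_hat = [-0.4481, 0.0569].
Therefore phi_hat_2 = 0.0569.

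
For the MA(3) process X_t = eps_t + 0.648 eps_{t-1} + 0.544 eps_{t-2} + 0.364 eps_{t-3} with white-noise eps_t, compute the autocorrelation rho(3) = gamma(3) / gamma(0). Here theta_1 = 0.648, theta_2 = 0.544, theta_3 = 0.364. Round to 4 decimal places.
\rho(3) = 0.1969

For an MA(q) process with theta_0 = 1, the autocovariance is
  gamma(k) = sigma^2 * sum_{i=0..q-k} theta_i * theta_{i+k},
and rho(k) = gamma(k) / gamma(0). Sigma^2 cancels.
  numerator   = (1)*(0.364) = 0.364.
  denominator = (1)^2 + (0.648)^2 + (0.544)^2 + (0.364)^2 = 1.848336.
  rho(3) = 0.364 / 1.848336 = 0.1969.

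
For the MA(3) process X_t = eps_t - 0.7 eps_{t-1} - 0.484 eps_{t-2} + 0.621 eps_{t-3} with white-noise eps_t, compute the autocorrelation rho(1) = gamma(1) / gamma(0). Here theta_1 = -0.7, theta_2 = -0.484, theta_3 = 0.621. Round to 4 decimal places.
\rho(1) = -0.3136

For an MA(q) process with theta_0 = 1, the autocovariance is
  gamma(k) = sigma^2 * sum_{i=0..q-k} theta_i * theta_{i+k},
and rho(k) = gamma(k) / gamma(0). Sigma^2 cancels.
  numerator   = (1)*(-0.7) + (-0.7)*(-0.484) + (-0.484)*(0.621) = -0.661764.
  denominator = (1)^2 + (-0.7)^2 + (-0.484)^2 + (0.621)^2 = 2.109897.
  rho(1) = -0.661764 / 2.109897 = -0.3136.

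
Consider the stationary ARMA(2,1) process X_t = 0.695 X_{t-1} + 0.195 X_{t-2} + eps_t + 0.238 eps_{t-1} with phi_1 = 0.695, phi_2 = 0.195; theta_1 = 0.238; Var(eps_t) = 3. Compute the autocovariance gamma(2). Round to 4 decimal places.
\gamma(2) = 14.9073

Multiply the model equation by X_{t-k} and take expectations. With theta_0 = psi_0 = 1 and psi_j the MA(infinity) weights, this gives
  gamma(k) - sum_i phi_i gamma(k-i) = c_k,
  c_k = sigma^2 * sum_{j=k..q} theta_j psi_{j-k}   (c_k = 0 for k > q),
using gamma(-m) = gamma(m).
psi-weights needed (psi_j = theta_j + sum_i phi_i psi_{j-i}):
  psi_1 = theta_1 + phi_1 = 0.238 + (0.695) = 0.933
Right-hand sides:
  c_0 = sigma^2 (1 + theta_1 psi_1) = 3 * (1 + (0.238)(0.933)) = 3 * 1.222054 = 3.666162
  c_1 = sigma^2 theta_1 = 3 * (0.238) = 0.714
  c_2 = 0
Equations for k = 0, 1, 2 (AR order 2, c_2 = 0):
  (E0) gamma(0) = phi_1 gamma(1) + phi_2 gamma(2) + c_0
  (E1) gamma(1) = phi_1 gamma(0) + phi_2 gamma(1) + c_1
  (E2) gamma(2) = phi_1 gamma(1) + phi_2 gamma(0)
From (E1): gamma(1) = A gamma(0) + B with
  A = phi_1 / (1 - phi_2) = 0.695 / 0.805 = 0.863354,   B = c_1 / (1 - phi_2) = 0.714 / 0.805 = 0.886957.
Insert (E2) into (E0): gamma(0) (1 - phi_2^2) = phi_1 (1 + phi_2) gamma(1) + c_0.
  phi_1 (1 + phi_2) = (0.695)(1.195) = 0.830525,   1 - phi_2^2 = 0.961975.
Replace gamma(1) by A gamma(0) + B and collect gamma(0):
  gamma(0) [0.961975 - (0.830525)(0.863354)] = (0.830525)(0.886957) + 3.666162
  gamma(0) * 0.244938 = 4.402802
  gamma(0) = 4.402802 / 0.244938 = 17.975176.
  gamma(1) = A gamma(0) + B = (0.863354)(17.975176) + (0.886957) = 16.405897.
  gamma(2) = phi_1 gamma(1) + phi_2 gamma(0) = (0.695)(16.405897) + (0.195)(17.975176) = 14.907258.
Therefore gamma(2) = 14.9073 (to 4 decimal places).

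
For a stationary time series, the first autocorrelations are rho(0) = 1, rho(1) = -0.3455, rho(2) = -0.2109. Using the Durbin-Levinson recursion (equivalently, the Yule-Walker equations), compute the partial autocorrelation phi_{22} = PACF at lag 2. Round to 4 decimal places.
\phi_{22} = -0.3750

The PACF at lag k is phi_{kk}, the last component of the solution
to the Yule-Walker system G_k phi = r_k where
  (G_k)_{ij} = rho(|i - j|), (r_k)_i = rho(i), i,j = 1..k.
Equivalently, Durbin-Levinson gives phi_{kk} iteratively:
  phi_{11} = rho(1)
  phi_{kk} = [rho(k) - sum_{j=1..k-1} phi_{k-1,j} rho(k-j)]
            / [1 - sum_{j=1..k-1} phi_{k-1,j} rho(j)],
  phi_{k,j} = phi_{k-1,j} - phi_{kk} phi_{k-1,k-j},  j = 1..k-1.
Step k = 1:
  phi_11 = rho(1) = -0.3455.
Step k = 2:
  phi_22 = [rho(2) - phi_11 rho(1)] / [1 - phi_11 rho(1)] = [-0.2109 - (-0.3455)(-0.3455)] / [1 - (-0.3455)(-0.3455)]
         = -0.33027025 / 0.88062975 = -0.375.
Therefore phi_{22} = -0.3750.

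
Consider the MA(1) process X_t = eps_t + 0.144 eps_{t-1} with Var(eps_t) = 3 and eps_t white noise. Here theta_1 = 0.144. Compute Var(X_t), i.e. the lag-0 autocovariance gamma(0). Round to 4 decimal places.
\gamma(0) = 3.0622

For an MA(q) process X_t = eps_t + sum_i theta_i eps_{t-i} with
Var(eps_t) = sigma^2, the variance is
  gamma(0) = sigma^2 * (1 + sum_i theta_i^2).
  sum_i theta_i^2 = (0.144)^2 = 0.020736.
  gamma(0) = 3 * (1 + 0.020736) = 3 * 1.020736 = 3.062208, which rounds to 3.0622.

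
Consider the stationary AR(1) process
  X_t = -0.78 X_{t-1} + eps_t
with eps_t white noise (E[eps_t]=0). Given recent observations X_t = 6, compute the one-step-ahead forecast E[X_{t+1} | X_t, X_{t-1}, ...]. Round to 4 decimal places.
E[X_{t+1} \mid \mathcal F_t] = -4.6800

For an AR(p) model X_t = c + sum_i phi_i X_{t-i} + eps_t, the
one-step-ahead conditional mean is
  E[X_{t+1} | X_t, ...] = c + sum_i phi_i X_{t+1-i}.
Substitute known values:
  E[X_{t+1} | ...] = (-0.78) * (6)
                   = -4.6800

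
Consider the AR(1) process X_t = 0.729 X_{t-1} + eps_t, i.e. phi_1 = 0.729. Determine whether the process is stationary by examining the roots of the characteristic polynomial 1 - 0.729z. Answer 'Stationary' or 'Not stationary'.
\text{Stationary}

The AR(p) characteristic polynomial is P(z) = 1 - 0.729z.
Stationarity requires all roots to lie outside the unit circle, i.e. |z| > 1 for every root.
This is linear in z: 1 + (-0.729) z = 0  =>  z = -1/(-0.729) = 1.371742,  |z| = 1.371742.
Moduli of all roots: 1.3717.
All moduli strictly greater than 1? Yes.
Verdict: Stationary.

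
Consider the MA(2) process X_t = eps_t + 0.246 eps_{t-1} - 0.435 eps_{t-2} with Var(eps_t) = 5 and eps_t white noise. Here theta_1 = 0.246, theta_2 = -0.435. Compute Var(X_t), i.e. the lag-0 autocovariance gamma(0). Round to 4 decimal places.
\gamma(0) = 6.2487

For an MA(q) process X_t = eps_t + sum_i theta_i eps_{t-i} with
Var(eps_t) = sigma^2, the variance is
  gamma(0) = sigma^2 * (1 + sum_i theta_i^2).
  sum_i theta_i^2 = (0.246)^2 + (-0.435)^2 = 0.060516 + 0.189225 = 0.249741.
  gamma(0) = 5 * (1 + 0.249741) = 5 * 1.249741 = 6.248705, which rounds to 6.2487.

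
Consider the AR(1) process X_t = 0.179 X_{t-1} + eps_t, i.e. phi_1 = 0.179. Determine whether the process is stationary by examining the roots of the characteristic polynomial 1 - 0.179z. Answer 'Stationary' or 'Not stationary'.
\text{Stationary}

The AR(p) characteristic polynomial is P(z) = 1 - 0.179z.
Stationarity requires all roots to lie outside the unit circle, i.e. |z| > 1 for every root.
This is linear in z: 1 + (-0.179) z = 0  =>  z = -1/(-0.179) = 5.586592,  |z| = 5.586592.
Moduli of all roots: 5.5866.
All moduli strictly greater than 1? Yes.
Verdict: Stationary.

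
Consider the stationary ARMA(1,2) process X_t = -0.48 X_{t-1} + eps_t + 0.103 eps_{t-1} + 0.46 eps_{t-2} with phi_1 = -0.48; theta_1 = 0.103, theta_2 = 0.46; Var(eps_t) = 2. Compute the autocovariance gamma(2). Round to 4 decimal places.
\gamma(2) = 1.7599

Multiply the model equation by X_{t-k} and take expectations. With theta_0 = psi_0 = 1 and psi_j the MA(infinity) weights, this gives
  gamma(k) - sum_i phi_i gamma(k-i) = c_k,
  c_k = sigma^2 * sum_{j=k..q} theta_j psi_{j-k}   (c_k = 0 for k > q),
using gamma(-m) = gamma(m).
psi-weights needed (psi_j = theta_j + sum_i phi_i psi_{j-i}):
  psi_1 = theta_1 + phi_1 = 0.103 + (-0.48) = -0.377
  psi_2 = theta_2 + phi_1 psi_1 = 0.46 + (-0.48)(-0.377) = 0.64096
Right-hand sides:
  c_0 = sigma^2 (1 + theta_1 psi_1 + theta_2 psi_2) = 2 * (1 + (0.103)(-0.377) + (0.46)(0.64096)) = 2 * 1.256011 = 2.512021
  c_1 = sigma^2 (theta_1 + theta_2 psi_1) = 2 * (0.103 + (0.46)(-0.377)) = -0.14084
  c_2 = sigma^2 theta_2 = 2 * (0.46) = 0.92
Equations for k = 0 and k = 1 (AR order 1):
  gamma(0) = phi_1 gamma(1) + c_0
  gamma(1) = phi_1 gamma(0) + c_1
Substituting the second into the first: gamma(0) (1 - phi_1^2) = c_0 + phi_1 c_1, so
  gamma(0) = (c_0 + phi_1 c_1) / (1 - phi_1^2) = (2.512021 + (-0.48)(-0.14084)) / (1 - (-0.48)^2) = 2.579624 / 0.7696 = 3.351903.
  gamma(1) = phi_1 gamma(0) + c_1 = (-0.48)(3.351903) + (-0.14084) = -1.749753.
For k = 2: gamma(2) = phi_1 gamma(1) + c_2
  = (-0.48)(-1.749753) + (0.92) = 1.759882.
Therefore gamma(2) = 1.7599 (to 4 decimal places).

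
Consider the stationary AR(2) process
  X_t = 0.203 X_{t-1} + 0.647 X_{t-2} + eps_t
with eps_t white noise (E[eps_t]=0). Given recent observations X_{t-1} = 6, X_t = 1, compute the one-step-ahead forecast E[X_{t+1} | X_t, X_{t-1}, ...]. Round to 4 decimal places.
E[X_{t+1} \mid \mathcal F_t] = 4.0850

For an AR(p) model X_t = c + sum_i phi_i X_{t-i} + eps_t, the
one-step-ahead conditional mean is
  E[X_{t+1} | X_t, ...] = c + sum_i phi_i X_{t+1-i}.
Substitute known values:
  E[X_{t+1} | ...] = (0.203) * (1) + (0.647) * (6)
                   = 4.0850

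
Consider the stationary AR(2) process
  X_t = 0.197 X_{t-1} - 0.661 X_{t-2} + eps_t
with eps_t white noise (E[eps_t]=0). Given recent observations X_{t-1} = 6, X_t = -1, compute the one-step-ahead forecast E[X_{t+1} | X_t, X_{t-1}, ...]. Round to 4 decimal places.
E[X_{t+1} \mid \mathcal F_t] = -4.1630

For an AR(p) model X_t = c + sum_i phi_i X_{t-i} + eps_t, the
one-step-ahead conditional mean is
  E[X_{t+1} | X_t, ...] = c + sum_i phi_i X_{t+1-i}.
Substitute known values:
  E[X_{t+1} | ...] = (0.197) * (-1) + (-0.661) * (6)
                   = -4.1630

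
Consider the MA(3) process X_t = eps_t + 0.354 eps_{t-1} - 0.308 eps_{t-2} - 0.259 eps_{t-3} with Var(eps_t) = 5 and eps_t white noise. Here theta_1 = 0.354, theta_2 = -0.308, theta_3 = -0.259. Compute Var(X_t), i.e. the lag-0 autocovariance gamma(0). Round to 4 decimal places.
\gamma(0) = 6.4363

For an MA(q) process X_t = eps_t + sum_i theta_i eps_{t-i} with
Var(eps_t) = sigma^2, the variance is
  gamma(0) = sigma^2 * (1 + sum_i theta_i^2).
  sum_i theta_i^2 = (0.354)^2 + (-0.308)^2 + (-0.259)^2 = 0.125316 + 0.094864 + 0.067081 = 0.287261.
  gamma(0) = 5 * (1 + 0.287261) = 5 * 1.287261 = 6.436305, which rounds to 6.4363.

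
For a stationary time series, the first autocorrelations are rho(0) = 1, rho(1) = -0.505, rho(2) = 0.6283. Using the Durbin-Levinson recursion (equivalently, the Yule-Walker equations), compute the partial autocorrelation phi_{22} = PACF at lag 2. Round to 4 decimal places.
\phi_{22} = 0.5011

The PACF at lag k is phi_{kk}, the last component of the solution
to the Yule-Walker system G_k phi = r_k where
  (G_k)_{ij} = rho(|i - j|), (r_k)_i = rho(i), i,j = 1..k.
Equivalently, Durbin-Levinson gives phi_{kk} iteratively:
  phi_{11} = rho(1)
  phi_{kk} = [rho(k) - sum_{j=1..k-1} phi_{k-1,j} rho(k-j)]
            / [1 - sum_{j=1..k-1} phi_{k-1,j} rho(j)],
  phi_{k,j} = phi_{k-1,j} - phi_{kk} phi_{k-1,k-j},  j = 1..k-1.
Step k = 1:
  phi_11 = rho(1) = -0.505.
Step k = 2:
  phi_22 = [rho(2) - phi_11 rho(1)] / [1 - phi_11 rho(1)] = [0.6283 - (-0.505)(-0.505)] / [1 - (-0.505)(-0.505)]
         = 0.373275 / 0.744975 = 0.5011.
Therefore phi_{22} = 0.5011.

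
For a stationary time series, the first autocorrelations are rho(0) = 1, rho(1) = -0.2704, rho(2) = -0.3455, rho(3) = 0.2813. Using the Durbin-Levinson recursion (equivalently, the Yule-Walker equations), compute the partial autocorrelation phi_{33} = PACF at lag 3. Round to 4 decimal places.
\phi_{33} = 0.0319

The PACF at lag k is phi_{kk}, the last component of the solution
to the Yule-Walker system G_k phi = r_k where
  (G_k)_{ij} = rho(|i - j|), (r_k)_i = rho(i), i,j = 1..k.
Equivalently, Durbin-Levinson gives phi_{kk} iteratively:
  phi_{11} = rho(1)
  phi_{kk} = [rho(k) - sum_{j=1..k-1} phi_{k-1,j} rho(k-j)]
            / [1 - sum_{j=1..k-1} phi_{k-1,j} rho(j)],
  phi_{k,j} = phi_{k-1,j} - phi_{kk} phi_{k-1,k-j},  j = 1..k-1.
Step k = 1:
  phi_11 = rho(1) = -0.2704.
Step k = 2:
  phi_22 = [rho(2) - phi_11 rho(1)] / [1 - phi_11 rho(1)] = [-0.3455 - (-0.2704)(-0.2704)] / [1 - (-0.2704)(-0.2704)]
         = -0.41861616 / 0.92688384 = -0.451638.
  Update: phi_21 = phi_11 - phi_22 phi_11 = -0.2704 - (-0.451638)(-0.2704) = -0.392523.
Step k = 3:
  phi_33 = [rho(3) - phi_21 rho(2) - phi_22 rho(1)] / [1 - phi_21 rho(1) - phi_22 rho(2)]
    numerator   = 0.2813 - (-0.392523)(-0.3455) - (-0.451638)(-0.2704) = 0.02356034
    denominator = 1 - (-0.392523)(-0.2704) - (-0.451638)(-0.3455) = 0.73782079
  phi_33 = 0.02356034 / 0.73782079 = 0.0319.
Therefore phi_{33} = 0.0319.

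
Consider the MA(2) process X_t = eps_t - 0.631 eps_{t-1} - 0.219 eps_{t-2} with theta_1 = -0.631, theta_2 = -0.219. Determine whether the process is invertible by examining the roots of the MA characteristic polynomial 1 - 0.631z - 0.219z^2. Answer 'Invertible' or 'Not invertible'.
\text{Invertible}

The MA(q) characteristic polynomial is P(z) = 1 - 0.631z - 0.219z^2.
Invertibility requires all roots to lie outside the unit circle, i.e. |z| > 1 for every root.
Set 1 + (-0.631) z + (-0.219) z^2 = 0, i.e. a z^2 + b z + c = 0 with a = -0.219, b = -0.631, c = 1.
Discriminant D = b^2 - 4ac = (-0.631)^2 - 4*(-0.219)*1 = 0.398161 - (-0.876) = 1.274161.
D >= 0, so the roots are real: z = (-b +/- sqrt(D)) / (2a) = (0.631 +/- 1.128787) / (-0.438).
  z_1 = (0.631 + 1.128787) / (-0.438) = -4.0178,   |z_1| = 4.0178.
  z_2 = (0.631 - 1.128787) / (-0.438) = 1.1365,   |z_2| = 1.1365.
Moduli of all roots: 4.0178, 1.1365.
All moduli strictly greater than 1? Yes.
Verdict: Invertible.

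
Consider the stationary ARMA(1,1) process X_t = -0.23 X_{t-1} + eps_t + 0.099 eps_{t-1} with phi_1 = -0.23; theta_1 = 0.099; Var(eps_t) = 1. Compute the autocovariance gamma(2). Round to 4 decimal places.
\gamma(2) = 0.0311

Multiply the model equation by X_{t-k} and take expectations. With theta_0 = psi_0 = 1 and psi_j the MA(infinity) weights, this gives
  gamma(k) - sum_i phi_i gamma(k-i) = c_k,
  c_k = sigma^2 * sum_{j=k..q} theta_j psi_{j-k}   (c_k = 0 for k > q),
using gamma(-m) = gamma(m).
psi-weights needed (psi_j = theta_j + sum_i phi_i psi_{j-i}):
  psi_1 = theta_1 + phi_1 = 0.099 + (-0.23) = -0.131
Right-hand sides:
  c_0 = sigma^2 (1 + theta_1 psi_1) = 1 * (1 + (0.099)(-0.131)) = 1 * 0.987031 = 0.987031
  c_1 = sigma^2 theta_1 = 1 * (0.099) = 0.099
  c_2 = 0
Equations for k = 0 and k = 1 (AR order 1):
  gamma(0) = phi_1 gamma(1) + c_0
  gamma(1) = phi_1 gamma(0) + c_1
Substituting the second into the first: gamma(0) (1 - phi_1^2) = c_0 + phi_1 c_1, so
  gamma(0) = (c_0 + phi_1 c_1) / (1 - phi_1^2) = (0.987031 + (-0.23)(0.099)) / (1 - (-0.23)^2) = 0.964261 / 0.9471 = 1.01812.
  gamma(1) = phi_1 gamma(0) + c_1 = (-0.23)(1.01812) + (0.099) = -0.135167.
For k = 2 (> q): gamma(2) = phi_1 gamma(1) = (-0.23)(-0.135167) = 0.031089.
Therefore gamma(2) = 0.0311 (to 4 decimal places).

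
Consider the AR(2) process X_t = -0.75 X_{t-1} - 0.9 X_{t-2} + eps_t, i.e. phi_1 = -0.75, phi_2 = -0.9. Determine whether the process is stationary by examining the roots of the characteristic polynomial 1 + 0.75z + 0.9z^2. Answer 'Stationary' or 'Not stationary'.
\text{Stationary}

The AR(p) characteristic polynomial is P(z) = 1 + 0.75z + 0.9z^2.
Stationarity requires all roots to lie outside the unit circle, i.e. |z| > 1 for every root.
Set 1 + (0.75) z + (0.9) z^2 = 0, i.e. a z^2 + b z + c = 0 with a = 0.9, b = 0.75, c = 1.
Discriminant D = b^2 - 4ac = (0.75)^2 - 4*(0.9)*1 = 0.5625 - (3.6) = -3.0375.
D < 0, so the roots are the complex-conjugate pair z = (-b +/- i sqrt(-D)) / (2a) = -0.4167 +/- 0.9682i.
For a conjugate pair |z|^2 = z * conj(z) = (product of roots) = c/a = 1/(0.9) = 1.111111, so |z| = sqrt(1.111111) = 1.0541 for both roots.
Moduli of all roots: 1.0541, 1.0541.
All moduli strictly greater than 1? Yes.
Verdict: Stationary.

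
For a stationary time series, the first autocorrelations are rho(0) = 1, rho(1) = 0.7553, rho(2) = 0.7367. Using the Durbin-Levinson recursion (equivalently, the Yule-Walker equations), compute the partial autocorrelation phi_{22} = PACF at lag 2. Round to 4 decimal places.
\phi_{22} = 0.3870

The PACF at lag k is phi_{kk}, the last component of the solution
to the Yule-Walker system G_k phi = r_k where
  (G_k)_{ij} = rho(|i - j|), (r_k)_i = rho(i), i,j = 1..k.
Equivalently, Durbin-Levinson gives phi_{kk} iteratively:
  phi_{11} = rho(1)
  phi_{kk} = [rho(k) - sum_{j=1..k-1} phi_{k-1,j} rho(k-j)]
            / [1 - sum_{j=1..k-1} phi_{k-1,j} rho(j)],
  phi_{k,j} = phi_{k-1,j} - phi_{kk} phi_{k-1,k-j},  j = 1..k-1.
Step k = 1:
  phi_11 = rho(1) = 0.7553.
Step k = 2:
  phi_22 = [rho(2) - phi_11 rho(1)] / [1 - phi_11 rho(1)] = [0.7367 - (0.7553)(0.7553)] / [1 - (0.7553)(0.7553)]
         = 0.16622191 / 0.42952191 = 0.387.
Therefore phi_{22} = 0.3870.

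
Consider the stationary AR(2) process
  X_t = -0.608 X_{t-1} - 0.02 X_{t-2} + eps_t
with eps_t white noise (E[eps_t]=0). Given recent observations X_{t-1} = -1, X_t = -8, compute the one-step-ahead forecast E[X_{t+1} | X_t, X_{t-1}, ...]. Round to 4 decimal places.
E[X_{t+1} \mid \mathcal F_t] = 4.8840

For an AR(p) model X_t = c + sum_i phi_i X_{t-i} + eps_t, the
one-step-ahead conditional mean is
  E[X_{t+1} | X_t, ...] = c + sum_i phi_i X_{t+1-i}.
Substitute known values:
  E[X_{t+1} | ...] = (-0.608) * (-8) + (-0.02) * (-1)
                   = 4.8840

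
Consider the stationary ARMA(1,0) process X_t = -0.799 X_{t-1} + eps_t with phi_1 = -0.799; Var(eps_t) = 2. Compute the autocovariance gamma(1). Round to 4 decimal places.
\gamma(1) = -4.4193

Multiply the model equation by X_{t-k} and take expectations. With theta_0 = psi_0 = 1 and psi_j the MA(infinity) weights, this gives
  gamma(k) - sum_i phi_i gamma(k-i) = c_k,
  c_k = sigma^2 * sum_{j=k..q} theta_j psi_{j-k}   (c_k = 0 for k > q),
using gamma(-m) = gamma(m).
Pure AR (q = 0): c_0 = sigma^2 = 2, c_k = 0 for k >= 1.
Equations for k = 0 and k = 1 (AR order 1):
  gamma(0) = phi_1 gamma(1) + c_0
  gamma(1) = phi_1 gamma(0) + c_1
Substituting the second into the first: gamma(0) (1 - phi_1^2) = c_0 + phi_1 c_1, so
  gamma(0) = c_0 / (1 - phi_1^2) = 2 / (1 - (-0.799)^2) = 2 / 0.361599 = 5.530989.
  gamma(1) = phi_1 gamma(0) = (-0.799)(5.530989) = -4.41926.
Therefore gamma(1) = -4.4193 (to 4 decimal places).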